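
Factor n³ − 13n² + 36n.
n³ − 13n² + 36n = n(n² − 13n + 36) = n(n − 4)(n − 9).

Answer: n(n − 4)(n − 9)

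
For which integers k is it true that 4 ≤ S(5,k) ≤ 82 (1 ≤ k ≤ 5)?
2, 3, 4

Working:
S(5,1)=1; S(5,2)=15; S(5,3)=25; S(5,4)=10; S(5,5)=1. So valid k = 2, 3, 4.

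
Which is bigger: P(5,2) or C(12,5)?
P(5,2)=20, C(12,5)=792.

Answer: C(12,5)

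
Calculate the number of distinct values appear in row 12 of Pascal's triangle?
7

Solution: Row 12 has entries C(12,0)..C(12,12); by symmetry C(12,k)=C(12,12-k), giving 7 distinct values.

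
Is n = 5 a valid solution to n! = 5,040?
No

Working:
5! = 5·4! = 5·24 = 120, which does not equal 5,040.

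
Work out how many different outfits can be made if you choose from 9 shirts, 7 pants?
63
By the multiplication principle: 9 × 7 = 63.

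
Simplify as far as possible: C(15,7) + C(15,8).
12,870

By Pascal's identity: C(16,8) = 12,870.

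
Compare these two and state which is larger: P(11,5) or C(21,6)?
P(11,5)

Explanation: P(11,5)=55,440, C(21,6)=54,264.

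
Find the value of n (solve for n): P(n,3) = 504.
9

Explanation: P(n,3) = n(n−1)(n−2) is increasing in n; n(n−1)(n−2) ≈ (n−1)^3 = 504 gives n ≈ 9.0. Check: P(7,3) = 210, P(8,3) = 336, P(9,3) = 504 ✓. So n = 9.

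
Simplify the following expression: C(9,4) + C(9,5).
252

Explanation: By Pascal's identity: C(10,5) = 252.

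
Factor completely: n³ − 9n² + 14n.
n(n − 2)(n − 7)

Reasoning: n³ − 9n² + 14n = n(n² − 9n + 14) = n(n − 2)(n − 7).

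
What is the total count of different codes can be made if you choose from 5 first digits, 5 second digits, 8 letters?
By the multiplication principle: 5 × 5 × 8 = 200.
Final answer: 200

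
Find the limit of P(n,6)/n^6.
P(n,6) = n(n-1)···(n-5) ≈ n^6 for large n. Limit = 1.

Answer: 1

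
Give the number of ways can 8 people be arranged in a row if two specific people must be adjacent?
10,080

Treat pair as unit: (8-1)! arrangements × 2 internal orders = 10,080.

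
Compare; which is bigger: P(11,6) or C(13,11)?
P(11,6)=332,640, C(13,11)=78.

Answer: P(11,6)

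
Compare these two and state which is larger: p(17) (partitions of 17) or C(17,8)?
C(17,8)

Explanation: Pentagonal recurrence p(n) = p(n−1) + p(n−2) − p(n−5) − p(n−7) + …: p(17) = p(16) + p(15) − p(12) − p(10) + p(5) + p(2) = 231 + 176 − 77 − 42 + 7 + 2 = 297; C(17,8) = 24,310.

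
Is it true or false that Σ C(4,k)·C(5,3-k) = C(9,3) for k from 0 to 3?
Vandermonde's identity gives C(9,3) = 84; RHS C(9,3) = 84.
Final answer: True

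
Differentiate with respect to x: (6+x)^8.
Using the power rule: d/dx (6+x)^8 = 8(6+x)^{7}.

Answer: 8(6+x)^7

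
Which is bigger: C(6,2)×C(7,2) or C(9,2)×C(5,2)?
C(9,2)×C(5,2)

Explanation: C(6,2)×C(7,2)=315, C(9,2)×C(5,2)=360.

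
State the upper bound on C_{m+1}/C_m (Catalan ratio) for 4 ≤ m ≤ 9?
38/11

C_{m+1}/C_m = 2(2m+1)/(m+2), which increases with m. Maximum at m = 9: 2·19/11 = 38/11.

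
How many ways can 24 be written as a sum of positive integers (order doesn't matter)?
1,575
Pentagonal recurrence p(n) = p(n−1) + p(n−2) − p(n−5) − p(n−7) + …: p(24) = p(23) + p(22) − p(19) − p(17) + p(12) + p(9) − p(2) = 1,255 + 1,002 − 490 − 297 + 77 + 30 − 2 = 1,575.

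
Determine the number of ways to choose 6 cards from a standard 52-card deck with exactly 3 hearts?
13 hearts and 39 non-hearts: C(13,3) × C(39,3) = 286 × 9139 = 2,613,754.

Answer: 2,613,754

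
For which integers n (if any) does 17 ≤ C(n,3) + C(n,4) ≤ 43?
6

Explanation: C(5,3)+C(5,4)=15; C(6,3)+C(6,4)=35; C(7,3)+C(7,4)=70. So valid n = 6.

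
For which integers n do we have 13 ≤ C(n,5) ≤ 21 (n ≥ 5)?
7

Explanation: C(6,5)=6; C(7,5)=21; C(8,5)=56. So valid n = 7.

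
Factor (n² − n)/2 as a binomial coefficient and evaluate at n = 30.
C(n,2); C(30,2) = 435

Solution: (n² − n)/2 = n(n−1)/2 = C(n,2). At n = 30: C(30,2) = 435.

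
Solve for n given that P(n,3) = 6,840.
20

P(n,3) = n(n−1)(n−2) is increasing in n; n(n−1)(n−2) ≈ (n−1)^3 = 6,840 gives n ≈ 20.0. Check: P(18,3) = 4,896, P(19,3) = 5,814, P(20,3) = 6,840 ✓. So n = 20.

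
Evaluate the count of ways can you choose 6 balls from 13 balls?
1,716
C(13,6) = 13! / (6! × (13-6)!)
         = 13! / (6! × 7!)
         = 1,716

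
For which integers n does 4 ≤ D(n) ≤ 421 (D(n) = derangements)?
4, 5, 6

Using D(n) = (n−1)[D(n−1) + D(n−2)] with D(1)=0, D(2)=1: D(3)=2; D(4)=9; D(5)=44; D(6)=265; D(7)=1,854. So valid n = 4, 5, 6.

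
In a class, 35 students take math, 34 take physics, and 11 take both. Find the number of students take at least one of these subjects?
58

|A∪B| = |A|+|B|-|A∩B| = 35+34-11 = 58.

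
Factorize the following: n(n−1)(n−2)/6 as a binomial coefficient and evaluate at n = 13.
C(n,3); C(13,3) = 286

Reasoning: n(n−1)(n−2)/6 = n!/(3!(n−3)!) = C(n,3). At n = 13: C(13,3) = 286.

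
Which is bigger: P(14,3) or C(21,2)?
P(14,3)

Explanation: P(14,3)=2,184, C(21,2)=210.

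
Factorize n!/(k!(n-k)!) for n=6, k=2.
C(6,2) = 15
This is the binomial coefficient C(6,2) = 15.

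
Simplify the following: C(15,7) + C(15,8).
12,870

Solution: By Pascal's identity: C(16,8) = 12,870.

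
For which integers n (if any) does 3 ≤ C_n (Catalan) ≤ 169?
3, 4, 5, 6
C_2=2; C_3=5; C_4=14; C_5=42; C_6=132; C_7=429. So valid n = 3, 4, 5, 6.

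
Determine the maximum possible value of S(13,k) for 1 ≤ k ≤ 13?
9,321,312

Explanation: Row S(13,k) for k = 1..13 (via S(n,k) = k·S(n−1,k) + S(n−1,k−1)): 1, 4,095, 261,625, 2,532,530, 7,508,501, 9,321,312, 5,715,424, 1,899,612, 359,502, 39,325, 2,431, 78, 1. The row is unimodal; maximum at k = 6: 9,321,312.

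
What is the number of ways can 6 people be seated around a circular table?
120

Solution: Circular arrangements: (6-1)! = 120.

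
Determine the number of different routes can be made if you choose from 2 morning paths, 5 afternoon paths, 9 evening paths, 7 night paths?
630

By the multiplication principle: 2 × 5 × 9 × 7 = 630.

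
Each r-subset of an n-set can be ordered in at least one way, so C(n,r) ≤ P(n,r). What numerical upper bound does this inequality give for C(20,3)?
6,840

Working:
P(20,3) = 20·19·18 = 6,840, so C(20,3) ≤ 6,840. (The bound is loose by a factor of 3! = 6: C(20,3) = 6,840/6 = 1,140.)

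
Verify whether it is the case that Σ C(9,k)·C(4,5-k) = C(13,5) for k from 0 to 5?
True

Solution: Vandermonde's identity gives C(13,5) = 1,287; RHS C(13,5) = 1,287.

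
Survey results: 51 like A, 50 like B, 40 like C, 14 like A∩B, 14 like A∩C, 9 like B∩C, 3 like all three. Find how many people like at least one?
|A∪B∪C| = 51+50+40-14-14-9+3 = 107.
Final answer: 107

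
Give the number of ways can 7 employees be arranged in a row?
5,040

Working:
Arrangements of 7 distinct objects: 7! = 5,040.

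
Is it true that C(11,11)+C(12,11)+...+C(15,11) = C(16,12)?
True

Solution: Hockey stick identity gives Σ = C(16,12) = 1,820; RHS C(16,12) = 1,820.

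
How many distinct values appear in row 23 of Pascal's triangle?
12

Solution: Row 23 has entries C(23,0)..C(23,23); by symmetry C(23,k)=C(23,23-k), giving 12 distinct values.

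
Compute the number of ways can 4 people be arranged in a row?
24
Arrangements of 4 distinct objects: 4! = 24.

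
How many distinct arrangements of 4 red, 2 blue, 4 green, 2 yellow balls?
Multinomial: 12!/(4! × 2! × 4! × 2!) = 207,900.
Final answer: 207,900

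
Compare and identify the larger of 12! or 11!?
12!

Reasoning: 12!=479,001,600, 11!=39,916,800. 12! > 11!.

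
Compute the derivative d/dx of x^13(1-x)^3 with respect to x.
13x^12(1-x)^3 - 3x^13(1-x)^2
Product rule: 13x^{12}(1-x)^{3} + x^13·(-3)(1-x)^{2}.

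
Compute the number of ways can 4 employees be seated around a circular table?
6

Solution: Circular arrangements: (4-1)! = 6.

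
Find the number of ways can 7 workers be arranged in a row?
5,040

Explanation: Arrangements of 7 distinct objects: 7! = 5,040.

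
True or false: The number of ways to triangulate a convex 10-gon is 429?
Triangulations of a convex 10-gon are counted by the Catalan number C_8: C_8 = C(16,8)/(8+1) = 12,870/9 = 1,430.

Answer: False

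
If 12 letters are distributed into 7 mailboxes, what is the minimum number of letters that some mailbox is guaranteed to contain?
2

Solution: Pigeonhole: ⌈12/7⌉ = 2.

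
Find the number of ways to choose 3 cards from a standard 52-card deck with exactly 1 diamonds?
9,633

13 diamonds and 39 non-diamonds: C(13,1) × C(39,2) = 13 × 741 = 9,633.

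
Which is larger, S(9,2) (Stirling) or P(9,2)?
S(9,2) = 2·S(8,2) + S(8,1) = 2·127 + 1 = 255; P(9,2) = 72.
Final answer: S(9,2)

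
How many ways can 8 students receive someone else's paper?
Using D(n) = (n-1)[D(n-1) + D(n-2)]:
D(8) = (8-1) × [D(7) + D(6)]
      = 7 × [1854 + 265]
      = 7 × 2119
      = 14,833
Final answer: 14,833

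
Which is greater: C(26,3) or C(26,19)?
C(26,3)=2,600, C(26,19)=657,800.

Answer: C(26,19)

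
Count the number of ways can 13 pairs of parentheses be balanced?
742,900

Explanation: Using the Catalan number formula: C_n = C(2n, n) / (n+1)
C_13 = C(26, 13) / (13+1)
     = 10400600 / 14
     = 742,900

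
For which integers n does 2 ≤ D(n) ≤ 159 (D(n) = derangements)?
Using D(n) = (n−1)[D(n−1) + D(n−2)] with D(1)=0, D(2)=1: D(2)=1; D(3)=2; D(4)=9; D(5)=44; D(6)=265. So valid n = 3, 4, 5.

Answer: 3, 4, 5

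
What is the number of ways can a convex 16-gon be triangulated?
2,674,440

Working:
Using the Catalan number formula: C_n = C(2n, n) / (n+1)
C_14 = C(28, 14) / (14+1)
     = 40116600 / 15
     = 2,674,440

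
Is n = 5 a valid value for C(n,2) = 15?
C(5,2) = 5·4/2! = 20/2 = 10, which does not equal 15.
Final answer: No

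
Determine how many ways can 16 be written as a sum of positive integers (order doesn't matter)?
Pentagonal recurrence p(n) = p(n−1) + p(n−2) − p(n−5) − p(n−7) + …: p(16) = p(15) + p(14) − p(11) − p(9) + p(4) + p(1) = 176 + 135 − 56 − 30 + 5 + 1 = 231.

Answer: 231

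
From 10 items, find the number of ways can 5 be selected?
C(10,5) = 10! / (5! × (10-5)!)
         = 10! / (5! × 5!)
         = 252

Answer: 252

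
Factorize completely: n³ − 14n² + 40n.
n(n − 4)(n − 10)
n³ − 14n² + 40n = n(n² − 14n + 40) = n(n − 4)(n − 10).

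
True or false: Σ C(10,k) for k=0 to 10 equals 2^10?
Binomial theorem: Σ C(10,k) = (1+1)^10 = 2^10 = 1,024; RHS 2^10 = 1,024.

Answer: True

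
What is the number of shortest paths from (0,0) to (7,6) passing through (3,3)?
700

Explanation: To (3,3): C(6,3)=20. From there: C(7,4)=35. Total: 700.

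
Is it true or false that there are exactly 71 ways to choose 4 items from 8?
False

Explanation: C(8,4) = 70 ≠ 71.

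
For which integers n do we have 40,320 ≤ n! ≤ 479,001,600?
8, 9, 10, 11, 12

Reasoning: n! is strictly increasing; 8! = 40,320 and 12! = 479,001,600, so valid n = 8, 9, 10, 11, 12.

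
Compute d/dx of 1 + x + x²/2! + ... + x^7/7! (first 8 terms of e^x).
1 + x + x²/2! + ... + x^6/6!

Solution: Differentiating term by term gives the first 7 terms of e^x.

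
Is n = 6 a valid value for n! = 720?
6! = 6·5! = 6·120 = 720, which equals 720.
Final answer: Yes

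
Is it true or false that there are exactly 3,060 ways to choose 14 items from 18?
True

Explanation: C(18,14) = 3,060.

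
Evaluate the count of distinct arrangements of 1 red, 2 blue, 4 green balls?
Multinomial: 7!/(1! × 2! × 4!) = 105.
Final answer: 105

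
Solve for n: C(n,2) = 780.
40

C(n,2) = n(n−1)/2! is increasing in n, and n(n−1) = 2!·780 = 1,560 ≈ (n−0.5)^2 gives n ≈ 40.0. Check: C(38,2) = 703, C(39,2) = 741, C(40,2) = 780 ✓. So n = 40.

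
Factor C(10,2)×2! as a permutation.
P(10,2)

C(10,2)×2! = [10!/(2!(8)!)]×2! = 10!/(8)! = P(10,2) = 90.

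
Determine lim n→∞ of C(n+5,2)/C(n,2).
Both numerator and denominator grow as n^2/2! for large n, so the ratio → 1.
Final answer: 1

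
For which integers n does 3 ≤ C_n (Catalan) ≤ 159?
3, 4, 5, 6

C_2=2; C_3=5; C_4=14; C_5=42; C_6=132; C_7=429. So valid n = 3, 4, 5, 6.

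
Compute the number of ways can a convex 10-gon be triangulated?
1,430
Using the Catalan number formula: C_n = C(2n, n) / (n+1)
C_8 = C(16, 8) / (8+1)
     = 12870 / 9
     = 1,430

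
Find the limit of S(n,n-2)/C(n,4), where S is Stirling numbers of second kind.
3

Reasoning: The leading term of S(n,n-2) as a polynomial in n is (3)!!·C(n,4), so the ratio → (3)!! = 3.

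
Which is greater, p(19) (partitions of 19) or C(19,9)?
C(19,9)
Pentagonal recurrence p(n) = p(n−1) + p(n−2) − p(n−5) − p(n−7) + …: p(19) = p(18) + p(17) − p(14) − p(12) + p(7) + p(4) = 385 + 297 − 135 − 77 + 15 + 5 = 490; C(19,9) = 92,378.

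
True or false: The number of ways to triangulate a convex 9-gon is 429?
Triangulations of a convex 9-gon are counted by the Catalan number C_7: C_7 = C(14,7)/(7+1) = 3,432/8 = 429.

Answer: True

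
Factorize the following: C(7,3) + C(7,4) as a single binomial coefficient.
By Pascal's identity: C(7,3) + C(7,4) = C(8,4) = 70.

Answer: C(8,4)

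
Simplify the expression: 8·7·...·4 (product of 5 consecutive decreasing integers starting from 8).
6,720

Explanation: This is P(8,5) = 8!/(3)! = 6,720.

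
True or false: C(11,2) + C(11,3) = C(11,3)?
False

Working:
Pascal's identity gives C(12,3) = 220, whereas C(11,3) = 165.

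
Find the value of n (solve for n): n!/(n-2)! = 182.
14

Reasoning: n!/(n-2)! = n×(n-1), a product of 2 consecutive integers ≈ (n−0.5)^2. 182^(1/2) + 0.5 ≈ 14.0; check n = 14: 14×13 = 182 ✓. So n = 14.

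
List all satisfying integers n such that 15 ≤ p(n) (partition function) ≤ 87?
7, 8, 9, 10, 11, 12

Explanation: Tabulating p(n) via p(n) = p(n−1) + p(n−2) − p(n−5) − p(n−7) + …: p(6)=11; p(7)=15; p(8)=22; p(9)=30; p(10)=42; p(11)=56; p(12)=77; p(13)=101. So valid n = 7, 8, 9, 10, 11, 12.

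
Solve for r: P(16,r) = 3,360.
3
P(16,r) = 16·15·…·(16−r+1), a product of r factors. Multiplying down from 16: 16 = 16; 16·15 = 240; 16·15·14 = 3,360 ✓ (3 factors). So r = 3.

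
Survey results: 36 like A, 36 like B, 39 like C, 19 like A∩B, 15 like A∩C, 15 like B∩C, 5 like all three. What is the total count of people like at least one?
|A∪B∪C| = 36+36+39-19-15-15+5 = 67.
Final answer: 67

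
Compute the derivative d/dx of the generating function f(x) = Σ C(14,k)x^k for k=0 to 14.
Σ k·C(14,k)x^(k-1) for k=1 to 14

Working:
Term-by-term differentiation gives Σ k·C(14,k)x^{k-1} for k=1 to 14.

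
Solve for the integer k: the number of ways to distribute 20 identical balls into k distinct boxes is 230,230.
7

Explanation: Stars and bars: the count is C(20+k−1, k−1), increasing in k. k=5: C(24,4) = 10,626, k=6: C(25,5) = 53,130, k=7: C(26,6) = 230,230 ✓. So k = 7.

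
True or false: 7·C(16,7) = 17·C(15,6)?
False

Explanation: Absorption identity k·C(n,k) = n·C(n-1,k-1). LHS = 7·11440 = 80,080; RHS = 17·5005 = 85,085.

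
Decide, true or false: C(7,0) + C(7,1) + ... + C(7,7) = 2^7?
True

Explanation: Binomial theorem with x = y = 1: Σ C(7,i) = (1+1)^7 = 2^7 = 128. The statement holds.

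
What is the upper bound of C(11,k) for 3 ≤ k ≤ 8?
462

C(11,k) is maximised at the centre of the row: C(11,5) = 462.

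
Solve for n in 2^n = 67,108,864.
26

67,108,864 = 1,024 × 1,024 × 64 = 2^10 × 2^10 × 2^6 = 2^26, so n = 26.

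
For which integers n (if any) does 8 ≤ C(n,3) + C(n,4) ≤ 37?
5, 6
C(4,3)+C(4,4)=5; C(5,3)+C(5,4)=15; C(6,3)+C(6,4)=35; C(7,3)+C(7,4)=70. So valid n = 5, 6.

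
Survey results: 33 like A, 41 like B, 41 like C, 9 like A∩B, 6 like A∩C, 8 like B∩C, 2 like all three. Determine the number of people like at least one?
|A∪B∪C| = 33+41+41-9-6-8+2 = 94.
Final answer: 94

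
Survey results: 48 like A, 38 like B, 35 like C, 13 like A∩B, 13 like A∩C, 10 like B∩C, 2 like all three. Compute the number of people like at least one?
87

|A∪B∪C| = 48+38+35-13-13-10+2 = 87.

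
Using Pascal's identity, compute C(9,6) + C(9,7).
120
C(9,6) + C(9,7) = C(10,7) = 120.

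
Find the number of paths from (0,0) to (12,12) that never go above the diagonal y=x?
208,012

Solution: Counted by the Catalan number C_12: C_12 = C(24,12)/(12+1) = 2,704,156/13 = 208,012.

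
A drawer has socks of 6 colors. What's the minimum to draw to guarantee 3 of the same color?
13

Reasoning: Worst case: 2 of each = 12. One more: 13.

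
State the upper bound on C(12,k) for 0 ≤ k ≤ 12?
924

Explanation: Maximum at k = 6: C(12,6) = 924.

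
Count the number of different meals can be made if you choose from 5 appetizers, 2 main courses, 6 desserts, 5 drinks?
By the multiplication principle: 5 × 2 × 6 × 5 = 300.

Answer: 300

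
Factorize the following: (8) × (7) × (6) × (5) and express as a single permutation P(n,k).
P(8,4) = 8!/(4)!

Product of 4 consecutive descending integers starting at 8: P(8,4) = 8!/4! = 1,680.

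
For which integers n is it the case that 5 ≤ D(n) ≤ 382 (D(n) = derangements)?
4, 5, 6

Solution: Using D(n) = (n−1)[D(n−1) + D(n−2)] with D(1)=0, D(2)=1: D(3)=2; D(4)=9; D(5)=44; D(6)=265; D(7)=1,854. So valid n = 4, 5, 6.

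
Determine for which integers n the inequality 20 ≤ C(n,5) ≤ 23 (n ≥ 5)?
7

Solution: C(6,5)=6; C(7,5)=21; C(8,5)=56. So valid n = 7.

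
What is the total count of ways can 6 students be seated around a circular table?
120

Circular arrangements: (6-1)! = 120.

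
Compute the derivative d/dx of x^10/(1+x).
(10x^9(1+x) - x^10)/(1+x)²

Explanation: Quotient rule: [10x^{9}(1+x) - x^10]/(1+x)².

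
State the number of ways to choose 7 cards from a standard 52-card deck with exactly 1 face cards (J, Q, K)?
46,060,560

Solution: 12 face cards and 40 non-face cards: C(12,1) × C(40,6) = 12 × 3,838,380 = 46,060,560.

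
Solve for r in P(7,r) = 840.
4

Explanation: P(7,r) = 7·6·…·(7−r+1), a product of r factors. Multiplying down from 7: 7 = 7; 7·6 = 42; 7·6·5 = 210; 7·6·5·4 = 840 ✓ (4 factors). So r = 4.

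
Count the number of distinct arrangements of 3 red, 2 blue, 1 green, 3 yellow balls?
Multinomial: 9!/(3! × 2! × 1! × 3!) = 5,040.

Answer: 5,040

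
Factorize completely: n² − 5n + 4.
Seek roots whose sum is 5 and product is 4: (1, 4). So n² − 5n + 4 = (n − 1)(n − 4).

Answer: (n − 1)(n − 4)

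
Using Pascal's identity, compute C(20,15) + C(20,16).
20,349

Reasoning: C(20,15) + C(20,16) = C(21,16) = 20,349.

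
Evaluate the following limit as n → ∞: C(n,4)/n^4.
C(n,4) ≈ n^4/4! for large n. Limit = 1/4! = 1/24.

Answer: 1/24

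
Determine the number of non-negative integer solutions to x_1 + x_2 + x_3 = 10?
66
C(10+3-1, 3-1) = 66.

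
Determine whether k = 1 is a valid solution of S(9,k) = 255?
S(9,1) = 1·S(8,1) + S(8,0) = 1·1 + 0 = 1, which does not equal 255.
Final answer: No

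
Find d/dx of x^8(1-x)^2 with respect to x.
Product rule: 8x^{7}(1-x)^{2} + x^8·(-2)(1-x)^{1}.

Answer: 8x^7(1-x)^2 - 2x^8(1-x)^1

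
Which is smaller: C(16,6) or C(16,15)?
C(16,15)

Solution: C(16,6)=8,008, C(16,15)=16.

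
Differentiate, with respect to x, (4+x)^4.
Using the power rule: d/dx (4+x)^4 = 4(4+x)^{3}.

Answer: 4(4+x)^3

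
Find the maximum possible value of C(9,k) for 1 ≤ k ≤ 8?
C(9,k) is maximised at the centre of the row: C(9,4) = 126.

Answer: 126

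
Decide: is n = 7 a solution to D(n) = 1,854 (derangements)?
Yes

D(7) = (7-1)·[D(6) + D(5)] = 6·[265 + 44] = 1,854, which equals 1,854.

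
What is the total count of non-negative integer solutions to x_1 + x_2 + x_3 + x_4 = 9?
C(9+4-1, 4-1) = 220.

Answer: 220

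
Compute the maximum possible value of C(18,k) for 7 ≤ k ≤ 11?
48,620
C(18,k) is maximised at the centre of the row: C(18,9) = 48,620.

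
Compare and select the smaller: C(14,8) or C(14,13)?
C(14,13)

Solution: C(14,8)=3,003, C(14,13)=14.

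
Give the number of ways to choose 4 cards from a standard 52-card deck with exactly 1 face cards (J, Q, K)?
12 face cards and 40 non-face cards: C(12,1) × C(40,3) = 12 × 9,880 = 118,560.

Answer: 118,560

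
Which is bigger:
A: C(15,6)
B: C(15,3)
A

A=C(15,6)=5,005, B=C(15,3)=455.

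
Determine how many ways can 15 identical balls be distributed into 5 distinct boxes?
3,876

Solution: C(15+5-1, 5-1) = C(19, 4) = 3,876.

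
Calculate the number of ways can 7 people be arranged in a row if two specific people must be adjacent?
Treat pair as unit: (7-1)! arrangements × 2 internal orders = 1,440.
Final answer: 1,440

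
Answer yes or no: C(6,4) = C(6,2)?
Yes

Explanation: Symmetry C(n,k) = C(n,n-k): C(6,4) = 15 and C(6,2) = 15. Both sides agree, so the statement holds.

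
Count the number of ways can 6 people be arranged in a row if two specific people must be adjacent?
Treat pair as unit: (6-1)! arrangements × 2 internal orders = 240.

Answer: 240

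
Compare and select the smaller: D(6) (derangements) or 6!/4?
6!/4
D(6) = (6-1)·[D(5) + D(4)] = 5·[44 + 9] = 265; 6!/4 = 720/4 = 180.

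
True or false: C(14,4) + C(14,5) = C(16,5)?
Pascal's identity gives C(15,5) = 3,003, whereas C(16,5) = 4,368.
Final answer: False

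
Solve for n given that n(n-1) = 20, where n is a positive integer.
5

n² − n − 20 = 0, so n = (1 ± √(1 + 4·20))/2 = (1 ± √81)/2 = (1 ± 9)/2, i.e. n = 5 or n = -4. Taking the positive root, n = 5 (check: 5×4 = 20).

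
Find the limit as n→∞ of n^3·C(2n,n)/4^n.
∞
C(2n,n) ~ 4^n/√(πn), so n^3·C(2n,n)/4^n ~ n^(3 − 1/2)/√π → ∞.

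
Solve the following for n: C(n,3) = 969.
19
C(n,3) = n(n−1)(n−2)/3! is increasing in n, and n(n−1)(n−2) = 3!·969 = 5,814 ≈ (n−1)^3 gives n ≈ 19.0. Check: C(17,3) = 680, C(18,3) = 816, C(19,3) = 969 ✓. So n = 19.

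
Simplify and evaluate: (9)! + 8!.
403,200

(9)! + 8! = (9)·8! + 8! = (9+1)·8! = 10·8! = 403,200.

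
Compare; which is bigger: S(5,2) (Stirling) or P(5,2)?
S(5,2) = 2·S(4,2) + S(4,1) = 2·7 + 1 = 15; P(5,2) = 20.
Final answer: P(5,2)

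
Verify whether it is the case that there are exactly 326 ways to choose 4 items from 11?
C(11,4) = 330 ≠ 326.

Answer: False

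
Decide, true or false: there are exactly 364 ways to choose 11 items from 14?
True

Explanation: C(14,11) = 364.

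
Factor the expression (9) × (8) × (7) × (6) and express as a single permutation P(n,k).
P(9,4) = 9!/(5)!

Product of 4 consecutive descending integers starting at 9: P(9,4) = 9!/5! = 3,024.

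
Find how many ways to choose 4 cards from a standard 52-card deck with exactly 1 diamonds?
118,807

Solution: 13 diamonds and 39 non-diamonds: C(13,1) × C(39,3) = 13 × 9139 = 118,807.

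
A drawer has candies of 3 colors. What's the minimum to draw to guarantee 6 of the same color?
Worst case: 5 of each = 15. One more: 16.

Answer: 16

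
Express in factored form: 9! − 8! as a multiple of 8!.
9! − 8! = 9·8! − 8! = (9 − 1)·8! = 8 × 8! = 322,560.
Final answer: 8 × 8! = 322,560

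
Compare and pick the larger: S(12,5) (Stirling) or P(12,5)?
S(12,5)

Solution: S(12,5) = 5·S(11,5) + S(11,4) = 5·246,730 + 145,750 = 1,379,400; P(12,5) = 95,040.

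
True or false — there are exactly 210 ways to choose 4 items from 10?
C(10,4) = 210.
Final answer: True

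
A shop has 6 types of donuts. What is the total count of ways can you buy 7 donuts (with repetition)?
Stars and bars: C(7+6-1, 7) = C(12, 7) = 792.
Final answer: 792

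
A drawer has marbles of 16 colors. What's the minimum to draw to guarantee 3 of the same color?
33
Worst case: 2 of each = 32. One more: 33.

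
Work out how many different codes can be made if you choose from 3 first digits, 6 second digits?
By the multiplication principle: 3 × 6 = 18.
Final answer: 18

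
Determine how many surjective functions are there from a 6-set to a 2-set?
Onto functions = 2! × S(6,2)
First compute S(6,2) via recurrence:
Using the Stirling recurrence: S(n,k) = k·S(n-1,k) + S(n-1,k-1)
S(6,2) = 2·S(5,2) + S(5,1)
         = 2·15 + 1
         = 30 + 1
         = 31
Then: 2 × 31 = 62
Final answer: 62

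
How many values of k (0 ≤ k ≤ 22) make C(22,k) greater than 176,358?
Row 22 is unimodal and symmetric about k=22/2. C(22,7)=170,544 ≤ 176,358; C(22,8)=319,770 > 176,358; by symmetry C(22,k) > 176,358 for k = 8..14. That's 14 - 8 + 1 = 7 values.

Answer: 7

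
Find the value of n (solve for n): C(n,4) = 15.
C(n,4) = n(n−1)(n−2)(n−3)/4! is increasing in n, and n(n−1)(n−2)(n−3) = 4!·15 = 360 ≈ (n−1.5)^4 gives n ≈ 5.9. Check: C(4,4) = 1, C(5,4) = 5, C(6,4) = 15 ✓. So n = 6.
Final answer: 6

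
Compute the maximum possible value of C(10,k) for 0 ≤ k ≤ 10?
Maximum at k = 5: C(10,5) = 252.
Final answer: 252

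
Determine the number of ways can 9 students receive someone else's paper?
133,496

Reasoning: Using D(n) = (n-1)[D(n-1) + D(n-2)]:
D(9) = (9-1) × [D(8) + D(7)]
      = 8 × [14833 + 1854]
      = 8 × 16687
      = 133,496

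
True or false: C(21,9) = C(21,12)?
C(21,9) = C(21,21-9) by the symmetry property; both equal 293,930.

Answer: True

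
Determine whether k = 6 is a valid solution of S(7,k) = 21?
S(7,6) = 6·S(6,6) + S(6,5) = 6·1 + 15 = 21, which equals 21.
Final answer: Yes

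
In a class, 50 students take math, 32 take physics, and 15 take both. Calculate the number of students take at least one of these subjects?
|A∪B| = |A|+|B|-|A∩B| = 50+32-15 = 67.
Final answer: 67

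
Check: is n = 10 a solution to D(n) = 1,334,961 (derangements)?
Yes

Solution: D(10) = (10-1)·[D(9) + D(8)] = 9·[133,496 + 14,833] = 1,334,961, which equals 1,334,961.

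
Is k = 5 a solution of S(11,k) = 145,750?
No

Solution: S(11,5) = 5·S(10,5) + S(10,4) = 5·42,525 + 34,105 = 246,730, which does not equal 145,750.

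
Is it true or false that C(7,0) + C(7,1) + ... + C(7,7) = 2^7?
True

Working:
Binomial theorem with x = y = 1: Σ C(7,i) = (1+1)^7 = 2^7 = 128. The statement holds.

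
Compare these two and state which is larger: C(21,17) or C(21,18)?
C(21,17)

Working:
C(21,17)=5,985, C(21,18)=1,330.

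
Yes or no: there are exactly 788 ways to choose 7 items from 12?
No

Working:
C(12,7) = 792 ≠ 788.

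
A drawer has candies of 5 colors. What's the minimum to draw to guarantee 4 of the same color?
16
Worst case: 3 of each = 15. One more: 16.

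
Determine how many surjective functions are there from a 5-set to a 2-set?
30
Onto functions = 2! × S(5,2)
First compute S(5,2) via recurrence:
Using the Stirling recurrence: S(n,k) = k·S(n-1,k) + S(n-1,k-1)
S(5,2) = 2·S(4,2) + S(4,1)
         = 2·7 + 1
         = 14 + 1
         = 15
Then: 2 × 15 = 30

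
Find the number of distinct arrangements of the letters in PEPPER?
Word has 6 letters (P=3, E=2, R=1). Arrangements: 6!/Π(k!) = 60.
Final answer: 60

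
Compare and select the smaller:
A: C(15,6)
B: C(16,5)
B

A=C(15,6)=5,005, B=C(16,5)=4,368.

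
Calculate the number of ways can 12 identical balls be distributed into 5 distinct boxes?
1,820
C(12+5-1, 5-1) = C(16, 4) = 1,820.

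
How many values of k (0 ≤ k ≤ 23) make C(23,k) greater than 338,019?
8

Explanation: Row 23 is unimodal and symmetric about k=23/2. C(23,7)=245,157 ≤ 338,019; C(23,8)=490,314 > 338,019; by symmetry C(23,k) > 338,019 for k = 8..15. That's 15 - 8 + 1 = 8 values.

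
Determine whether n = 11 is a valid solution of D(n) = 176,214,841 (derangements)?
No

Solution: D(11) = (11-1)·[D(10) + D(9)] = 10·[1,334,961 + 133,496] = 14,684,570, which does not equal 176,214,841.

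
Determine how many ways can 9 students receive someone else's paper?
133,496

Solution: Using D(n) = (n-1)[D(n-1) + D(n-2)]:
D(9) = (9-1) × [D(8) + D(7)]
      = 8 × [14833 + 1854]
      = 8 × 16687
      = 133,496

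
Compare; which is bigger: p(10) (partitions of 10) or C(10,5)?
C(10,5)

Working:
Pentagonal recurrence p(n) = p(n−1) + p(n−2) − p(n−5) − p(n−7) + …: p(10) = p(9) + p(8) − p(5) − p(3) = 30 + 22 − 7 − 3 = 42; C(10,5) = 252.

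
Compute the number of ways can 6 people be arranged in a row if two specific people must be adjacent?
240

Reasoning: Treat pair as unit: (6-1)! arrangements × 2 internal orders = 240.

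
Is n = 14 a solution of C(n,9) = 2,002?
C(14,9) = 14·13·12·11·10·9·8·7·6/9! = 726,485,760/362,880 = 2,002, which equals 2,002.

Answer: Yes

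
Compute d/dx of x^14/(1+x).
(14x^13(1+x) - x^14)/(1+x)²

Explanation: Quotient rule: [14x^{13}(1+x) - x^14]/(1+x)².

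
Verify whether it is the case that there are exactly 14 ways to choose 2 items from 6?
False

Explanation: C(6,2) = 15 ≠ 14.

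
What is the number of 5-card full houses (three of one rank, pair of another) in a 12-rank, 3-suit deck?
396

Explanation: Triple rank: 12. Triple suits: C(3,3)=1. Pair rank: 11. Pair suits: C(3,2)=3. Total: 396.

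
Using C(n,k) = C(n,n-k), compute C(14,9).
C(14,9) = C(14,5) = 2,002.
Final answer: 2,002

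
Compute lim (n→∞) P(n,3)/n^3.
1
P(n,3) = n(n-1)(n-2) ≈ n^3 for large n. Limit = 1.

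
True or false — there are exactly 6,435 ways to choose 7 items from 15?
True

Reasoning: C(15,7) = 6,435.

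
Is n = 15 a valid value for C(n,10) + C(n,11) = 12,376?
No

Reasoning: C(15,10) + C(15,11) = 3,003 + 1,365 = 4,368, which does not equal 12,376.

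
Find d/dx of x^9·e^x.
(9x^8 + x^9)e^x

Product rule: d/dx[x^9]·e^x + x^9·d/dx[e^x] = 9x^{8}e^x + x^9e^x.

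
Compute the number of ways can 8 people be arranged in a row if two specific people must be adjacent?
10,080

Explanation: Treat pair as unit: (8-1)! arrangements × 2 internal orders = 10,080.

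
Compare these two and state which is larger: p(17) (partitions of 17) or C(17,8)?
C(17,8)

Explanation: Pentagonal recurrence p(n) = p(n−1) + p(n−2) − p(n−5) − p(n−7) + …: p(17) = p(16) + p(15) − p(12) − p(10) + p(5) + p(2) = 231 + 176 − 77 − 42 + 7 + 2 = 297; C(17,8) = 24,310.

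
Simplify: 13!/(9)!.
This equals 13×12×...×10 = 17,160.
Final answer: 17,160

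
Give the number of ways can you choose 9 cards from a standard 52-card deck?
C(52,9) = 3,679,075,400.
Final answer: 3,679,075,400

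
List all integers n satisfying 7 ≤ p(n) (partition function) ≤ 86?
5, 6, 7, 8, 9, 10, 11, 12
Tabulating p(n) via p(n) = p(n−1) + p(n−2) − p(n−5) − p(n−7) + …: p(4)=5; p(5)=7; p(6)=11; p(7)=15; p(8)=22; p(9)=30; p(10)=42; p(11)=56; p(12)=77; p(13)=101. So valid n = 5, 6, 7, 8, 9, 10, 11, 12.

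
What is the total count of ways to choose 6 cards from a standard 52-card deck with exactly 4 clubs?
529,815

Explanation: 13 clubs and 39 non-clubs: C(13,4) × C(39,2) = 715 × 741 = 529,815.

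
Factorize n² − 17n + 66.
(n − 6)(n − 11)

Solution: Seek roots whose sum is 17 and product is 66: (6, 11). So n² − 17n + 66 = (n − 6)(n − 11).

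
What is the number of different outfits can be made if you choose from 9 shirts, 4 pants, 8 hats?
288
By the multiplication principle: 9 × 4 × 8 = 288.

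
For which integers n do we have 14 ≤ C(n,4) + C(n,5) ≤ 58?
C(5,4)+C(5,5)=6; C(6,4)+C(6,5)=21; C(7,4)+C(7,5)=56; C(8,4)+C(8,5)=126. So valid n = 6, 7.

Answer: 6, 7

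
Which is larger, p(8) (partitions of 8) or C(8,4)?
C(8,4)

Reasoning: Pentagonal recurrence p(n) = p(n−1) + p(n−2) − p(n−5) − p(n−7) + …: p(8) = p(7) + p(6) − p(3) − p(1) = 15 + 11 − 3 − 1 = 22; C(8,4) = 70.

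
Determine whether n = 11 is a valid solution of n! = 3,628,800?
No

11! = 11·10! = 11·3,628,800 = 39,916,800, which does not equal 3,628,800.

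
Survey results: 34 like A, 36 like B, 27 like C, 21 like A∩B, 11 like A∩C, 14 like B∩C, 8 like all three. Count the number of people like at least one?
59

|A∪B∪C| = 34+36+27-21-11-14+8 = 59.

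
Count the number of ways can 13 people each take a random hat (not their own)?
2,290,792,932

Solution: Using D(n) = (n-1)[D(n-1) + D(n-2)]:
D(13) = (13-1) × [D(12) + D(11)]
      = 12 × [176214841 + 14684570]
      = 12 × 190899411
      = 2,290,792,932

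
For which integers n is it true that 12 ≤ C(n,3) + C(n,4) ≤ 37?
C(4,3)+C(4,4)=5; C(5,3)+C(5,4)=15; C(6,3)+C(6,4)=35; C(7,3)+C(7,4)=70. So valid n = 5, 6.

Answer: 5, 6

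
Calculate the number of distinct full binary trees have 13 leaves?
208,012

Working:
Using the Catalan number formula: C_n = C(2n, n) / (n+1)
C_12 = C(24, 12) / (12+1)
     = 2704156 / 13
     = 208,012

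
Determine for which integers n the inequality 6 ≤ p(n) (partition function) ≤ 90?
5, 6, 7, 8, 9, 10, 11, 12

Solution: Tabulating p(n) via p(n) = p(n−1) + p(n−2) − p(n−5) − p(n−7) + …: p(4)=5; p(5)=7; p(6)=11; p(7)=15; p(8)=22; p(9)=30; p(10)=42; p(11)=56; p(12)=77; p(13)=101. So valid n = 5, 6, 7, 8, 9, 10, 11, 12.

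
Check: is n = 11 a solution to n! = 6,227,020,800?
No

Solution: 11! = 11·10! = 11·3,628,800 = 39,916,800, which does not equal 6,227,020,800.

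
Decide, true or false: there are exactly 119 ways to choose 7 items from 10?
False

Reasoning: C(10,7) = 120 ≠ 119.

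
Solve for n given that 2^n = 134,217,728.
27

Working:
134,217,728 = 1,024 × 1,024 × 128 = 2^10 × 2^10 × 2^7 = 2^27, so n = 27.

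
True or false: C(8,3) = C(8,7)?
C(8,3) = 56 but C(8,7) = 8; symmetry gives C(8,3) = C(8,5), not C(8,7).

Answer: False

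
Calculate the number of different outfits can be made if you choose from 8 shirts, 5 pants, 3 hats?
120

Explanation: By the multiplication principle: 8 × 5 × 3 = 120.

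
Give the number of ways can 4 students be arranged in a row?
Arrangements of 4 distinct objects: 4! = 24.

Answer: 24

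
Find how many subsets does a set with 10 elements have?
Each element can be included or excluded: 2^10 = 1,024.
Final answer: 1,024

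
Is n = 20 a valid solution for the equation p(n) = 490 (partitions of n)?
No

Reasoning: Pentagonal recurrence p(n) = p(n−1) + p(n−2) − p(n−5) − p(n−7) + …: p(20) = p(19) + p(18) − p(15) − p(13) + p(8) + p(5) = 490 + 385 − 176 − 101 + 22 + 7 = 627, which does not equal 490.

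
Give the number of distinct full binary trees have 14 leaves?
742,900

Solution: Using the Catalan number formula: C_n = C(2n, n) / (n+1)
C_13 = C(26, 13) / (13+1)
     = 10400600 / 14
     = 742,900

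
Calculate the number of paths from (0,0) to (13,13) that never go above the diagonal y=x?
742,900

Reasoning: Counted by the Catalan number C_13: C_13 = C(26,13)/(13+1) = 10,400,600/14 = 742,900.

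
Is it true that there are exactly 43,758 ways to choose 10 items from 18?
True

C(18,10) = 43,758.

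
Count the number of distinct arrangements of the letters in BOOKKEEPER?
151,200
Word has 10 letters (B=1, O=2, K=2, E=3, P=1, R=1). Arrangements: 10!/Π(k!) = 151,200.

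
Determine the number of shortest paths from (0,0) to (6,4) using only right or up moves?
210

Reasoning: Choose 6 rights from 10 moves: C(10,6) = 210.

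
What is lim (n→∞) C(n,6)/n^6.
1/720
C(n,6) ≈ n^6/6! for large n. Limit = 1/6! = 1/720.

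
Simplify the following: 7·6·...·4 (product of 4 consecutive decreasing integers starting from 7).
840

Solution: This is P(7,4) = 7!/(3)! = 840.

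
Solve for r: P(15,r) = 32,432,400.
7

Solution: P(15,r) = 15·14·…·(15−r+1), a product of r factors. Multiplying down from 15: 15 = 15; 15·14 = 210; 15·14·13 = 2,730; 15·14·13·12 = 32,760; 15·14·13·12·11 = 360,360; 15·14·13·12·11·10 = 3,603,600; 15·14·13·12·11·10·9 = 32,432,400 ✓ (7 factors). So r = 7.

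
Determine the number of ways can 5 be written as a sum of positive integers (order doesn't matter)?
7

Solution: Pentagonal recurrence p(n) = p(n−1) + p(n−2) − p(n−5) − p(n−7) + …: p(5) = p(4) + p(3) − p(0) = 5 + 3 − 1 = 7.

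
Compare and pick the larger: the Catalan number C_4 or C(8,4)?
C(8,4)

Working:
C_4 = C(8,4)/(4+1) = 70/5 = 14; C(8,4) = 70.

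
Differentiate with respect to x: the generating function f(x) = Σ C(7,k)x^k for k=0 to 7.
Σ k·C(7,k)x^(k-1) for k=1 to 7

Explanation: Term-by-term differentiation gives Σ k·C(7,k)x^{k-1} for k=1 to 7.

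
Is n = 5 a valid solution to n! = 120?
5! = 5·4! = 5·24 = 120, which equals 120.
Final answer: Yes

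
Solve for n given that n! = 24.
4

Explanation: n! is strictly increasing. 2! = 2, 3! = 6, 4! = 24 ✓. So n = 4.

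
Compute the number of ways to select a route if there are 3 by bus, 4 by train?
By the addition principle: 3 + 4 = 7.
Final answer: 7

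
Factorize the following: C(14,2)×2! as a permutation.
P(14,2)

Working:
C(14,2)×2! = [14!/(2!(12)!)]×2! = 14!/(12)! = P(14,2) = 182.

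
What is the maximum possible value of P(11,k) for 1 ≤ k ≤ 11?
39,916,800
P(11,k) increases in k, so maximum at k = 11: 11! = 39,916,800.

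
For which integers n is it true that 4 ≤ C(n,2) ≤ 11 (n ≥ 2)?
4, 5

C(3,2)=3; C(4,2)=6; C(5,2)=10; C(6,2)=15. So valid n = 4, 5.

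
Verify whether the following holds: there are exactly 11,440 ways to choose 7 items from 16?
True

Reasoning: C(16,7) = 11,440.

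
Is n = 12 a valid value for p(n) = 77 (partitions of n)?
Yes

Explanation: Pentagonal recurrence p(n) = p(n−1) + p(n−2) − p(n−5) − p(n−7) + …: p(12) = p(11) + p(10) − p(7) − p(5) + p(0) = 56 + 42 − 15 − 7 + 1 = 77, which equals 77.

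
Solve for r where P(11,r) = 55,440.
5
P(11,r) = 11·10·…·(11−r+1), a product of r factors. Multiplying down from 11: 11 = 11; 11·10 = 110; 11·10·9 = 990; 11·10·9·8 = 7,920; 11·10·9·8·7 = 55,440 ✓ (5 factors). So r = 5.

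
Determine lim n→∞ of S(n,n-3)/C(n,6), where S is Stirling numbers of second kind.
The leading term of S(n,n-3) as a polynomial in n is (5)!!·C(n,6), so the ratio → (5)!! = 15.

Answer: 15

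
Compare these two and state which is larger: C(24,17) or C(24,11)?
C(24,11)

Reasoning: C(24,17)=346,104, C(24,11)=2,496,144.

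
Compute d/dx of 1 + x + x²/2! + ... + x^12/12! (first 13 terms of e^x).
Differentiating term by term gives the first 12 terms of e^x.

Answer: 1 + x + x²/2! + ... + x^11/11!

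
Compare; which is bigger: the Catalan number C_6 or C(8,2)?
C_6

Reasoning: C_6 = C(12,6)/(6+1) = 924/7 = 132; C(8,2) = 28.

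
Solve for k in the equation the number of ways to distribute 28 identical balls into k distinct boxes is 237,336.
6

Explanation: Stars and bars: the count is C(28+k−1, k−1), increasing in k. k=4: C(31,3) = 4,495, k=5: C(32,4) = 35,960, k=6: C(33,5) = 237,336 ✓. So k = 6.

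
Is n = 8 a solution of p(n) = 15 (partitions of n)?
No

Solution: Pentagonal recurrence p(n) = p(n−1) + p(n−2) − p(n−5) − p(n−7) + …: p(8) = p(7) + p(6) − p(3) − p(1) = 15 + 11 − 3 − 1 = 22, which does not equal 15.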